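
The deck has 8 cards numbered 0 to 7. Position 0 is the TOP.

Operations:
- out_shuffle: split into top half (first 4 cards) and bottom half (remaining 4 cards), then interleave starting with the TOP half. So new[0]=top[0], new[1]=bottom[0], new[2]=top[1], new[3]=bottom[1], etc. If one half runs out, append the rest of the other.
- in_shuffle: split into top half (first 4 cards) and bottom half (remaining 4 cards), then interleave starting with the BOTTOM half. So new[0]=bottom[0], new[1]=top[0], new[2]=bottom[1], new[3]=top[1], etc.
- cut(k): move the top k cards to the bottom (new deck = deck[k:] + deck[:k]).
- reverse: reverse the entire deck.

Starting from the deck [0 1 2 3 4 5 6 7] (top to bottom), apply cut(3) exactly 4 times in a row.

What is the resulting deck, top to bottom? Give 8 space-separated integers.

Answer: 4 5 6 7 0 1 2 3

Derivation:
After op 1 (cut(3)): [3 4 5 6 7 0 1 2]
After op 2 (cut(3)): [6 7 0 1 2 3 4 5]
After op 3 (cut(3)): [1 2 3 4 5 6 7 0]
After op 4 (cut(3)): [4 5 6 7 0 1 2 3]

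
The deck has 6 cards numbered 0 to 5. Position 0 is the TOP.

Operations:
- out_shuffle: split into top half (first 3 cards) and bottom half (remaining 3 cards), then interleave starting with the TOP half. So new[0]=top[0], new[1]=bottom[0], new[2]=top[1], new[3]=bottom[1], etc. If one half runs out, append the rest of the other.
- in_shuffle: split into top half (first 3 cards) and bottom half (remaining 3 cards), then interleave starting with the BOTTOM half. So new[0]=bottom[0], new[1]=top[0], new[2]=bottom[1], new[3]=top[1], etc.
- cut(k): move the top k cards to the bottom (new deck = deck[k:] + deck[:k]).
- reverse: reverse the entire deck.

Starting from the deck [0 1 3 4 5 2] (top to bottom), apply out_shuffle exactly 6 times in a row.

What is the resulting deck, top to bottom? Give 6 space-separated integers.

After op 1 (out_shuffle): [0 4 1 5 3 2]
After op 2 (out_shuffle): [0 5 4 3 1 2]
After op 3 (out_shuffle): [0 3 5 1 4 2]
After op 4 (out_shuffle): [0 1 3 4 5 2]
After op 5 (out_shuffle): [0 4 1 5 3 2]
After op 6 (out_shuffle): [0 5 4 3 1 2]

Answer: 0 5 4 3 1 2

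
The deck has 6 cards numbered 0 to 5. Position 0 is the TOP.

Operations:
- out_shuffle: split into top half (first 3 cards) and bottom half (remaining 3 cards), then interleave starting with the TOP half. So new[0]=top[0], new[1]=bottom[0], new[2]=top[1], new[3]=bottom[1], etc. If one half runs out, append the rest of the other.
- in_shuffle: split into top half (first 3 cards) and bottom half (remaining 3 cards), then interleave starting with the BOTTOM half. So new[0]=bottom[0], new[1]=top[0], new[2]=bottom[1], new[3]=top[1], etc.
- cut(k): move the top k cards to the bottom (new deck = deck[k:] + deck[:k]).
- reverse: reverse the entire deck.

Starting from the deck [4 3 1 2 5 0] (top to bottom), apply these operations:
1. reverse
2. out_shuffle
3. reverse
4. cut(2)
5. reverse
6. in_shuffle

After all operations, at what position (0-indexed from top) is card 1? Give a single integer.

Answer: 0

Derivation:
After op 1 (reverse): [0 5 2 1 3 4]
After op 2 (out_shuffle): [0 1 5 3 2 4]
After op 3 (reverse): [4 2 3 5 1 0]
After op 4 (cut(2)): [3 5 1 0 4 2]
After op 5 (reverse): [2 4 0 1 5 3]
After op 6 (in_shuffle): [1 2 5 4 3 0]
Card 1 is at position 0.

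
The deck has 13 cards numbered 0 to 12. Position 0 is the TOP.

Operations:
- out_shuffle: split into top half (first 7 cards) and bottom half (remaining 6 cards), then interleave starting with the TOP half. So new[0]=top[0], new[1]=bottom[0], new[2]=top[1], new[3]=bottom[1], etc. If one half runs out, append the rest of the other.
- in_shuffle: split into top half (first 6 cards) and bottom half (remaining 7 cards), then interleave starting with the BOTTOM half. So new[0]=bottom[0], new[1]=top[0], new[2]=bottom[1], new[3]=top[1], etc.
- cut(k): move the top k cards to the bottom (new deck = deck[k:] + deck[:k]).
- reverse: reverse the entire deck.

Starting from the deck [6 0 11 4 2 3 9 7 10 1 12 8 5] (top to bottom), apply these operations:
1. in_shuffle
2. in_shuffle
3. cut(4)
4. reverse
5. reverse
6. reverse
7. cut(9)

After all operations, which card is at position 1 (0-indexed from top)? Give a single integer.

After op 1 (in_shuffle): [9 6 7 0 10 11 1 4 12 2 8 3 5]
After op 2 (in_shuffle): [1 9 4 6 12 7 2 0 8 10 3 11 5]
After op 3 (cut(4)): [12 7 2 0 8 10 3 11 5 1 9 4 6]
After op 4 (reverse): [6 4 9 1 5 11 3 10 8 0 2 7 12]
After op 5 (reverse): [12 7 2 0 8 10 3 11 5 1 9 4 6]
After op 6 (reverse): [6 4 9 1 5 11 3 10 8 0 2 7 12]
After op 7 (cut(9)): [0 2 7 12 6 4 9 1 5 11 3 10 8]
Position 1: card 2.

Answer: 2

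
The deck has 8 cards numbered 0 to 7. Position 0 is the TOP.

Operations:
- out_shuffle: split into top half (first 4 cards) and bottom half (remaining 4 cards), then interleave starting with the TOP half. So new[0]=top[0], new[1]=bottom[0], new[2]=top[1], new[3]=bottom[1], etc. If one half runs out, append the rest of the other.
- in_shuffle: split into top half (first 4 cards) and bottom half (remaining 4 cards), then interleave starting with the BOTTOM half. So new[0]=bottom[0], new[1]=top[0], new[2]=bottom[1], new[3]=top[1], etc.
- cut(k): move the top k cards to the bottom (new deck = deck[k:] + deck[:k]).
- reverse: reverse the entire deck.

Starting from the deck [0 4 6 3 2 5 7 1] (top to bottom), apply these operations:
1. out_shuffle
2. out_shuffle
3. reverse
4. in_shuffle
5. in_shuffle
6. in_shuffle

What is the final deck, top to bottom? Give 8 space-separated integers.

After op 1 (out_shuffle): [0 2 4 5 6 7 3 1]
After op 2 (out_shuffle): [0 6 2 7 4 3 5 1]
After op 3 (reverse): [1 5 3 4 7 2 6 0]
After op 4 (in_shuffle): [7 1 2 5 6 3 0 4]
After op 5 (in_shuffle): [6 7 3 1 0 2 4 5]
After op 6 (in_shuffle): [0 6 2 7 4 3 5 1]

Answer: 0 6 2 7 4 3 5 1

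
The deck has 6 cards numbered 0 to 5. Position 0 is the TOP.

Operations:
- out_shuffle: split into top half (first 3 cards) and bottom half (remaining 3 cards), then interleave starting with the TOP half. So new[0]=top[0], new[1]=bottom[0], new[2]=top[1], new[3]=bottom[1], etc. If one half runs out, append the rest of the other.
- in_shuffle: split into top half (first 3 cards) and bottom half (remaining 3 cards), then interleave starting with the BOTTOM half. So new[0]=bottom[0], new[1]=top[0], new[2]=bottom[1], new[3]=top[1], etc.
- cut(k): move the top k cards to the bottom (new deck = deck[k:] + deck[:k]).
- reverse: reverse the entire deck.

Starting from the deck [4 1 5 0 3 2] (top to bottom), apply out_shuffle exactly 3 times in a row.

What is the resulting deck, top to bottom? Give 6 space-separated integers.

Answer: 4 5 3 1 0 2

Derivation:
After op 1 (out_shuffle): [4 0 1 3 5 2]
After op 2 (out_shuffle): [4 3 0 5 1 2]
After op 3 (out_shuffle): [4 5 3 1 0 2]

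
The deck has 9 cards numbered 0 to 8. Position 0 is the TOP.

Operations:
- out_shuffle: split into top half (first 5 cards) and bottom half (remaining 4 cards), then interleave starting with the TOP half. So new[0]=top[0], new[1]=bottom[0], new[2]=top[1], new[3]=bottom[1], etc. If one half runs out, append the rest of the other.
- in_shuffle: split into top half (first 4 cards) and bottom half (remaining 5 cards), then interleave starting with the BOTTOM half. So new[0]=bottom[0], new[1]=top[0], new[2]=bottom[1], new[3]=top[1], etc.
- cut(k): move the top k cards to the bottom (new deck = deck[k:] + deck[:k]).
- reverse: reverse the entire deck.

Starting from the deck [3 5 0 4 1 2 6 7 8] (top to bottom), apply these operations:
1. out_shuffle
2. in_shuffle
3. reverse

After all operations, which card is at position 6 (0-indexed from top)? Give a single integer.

Answer: 7

Derivation:
After op 1 (out_shuffle): [3 2 5 6 0 7 4 8 1]
After op 2 (in_shuffle): [0 3 7 2 4 5 8 6 1]
After op 3 (reverse): [1 6 8 5 4 2 7 3 0]
Position 6: card 7.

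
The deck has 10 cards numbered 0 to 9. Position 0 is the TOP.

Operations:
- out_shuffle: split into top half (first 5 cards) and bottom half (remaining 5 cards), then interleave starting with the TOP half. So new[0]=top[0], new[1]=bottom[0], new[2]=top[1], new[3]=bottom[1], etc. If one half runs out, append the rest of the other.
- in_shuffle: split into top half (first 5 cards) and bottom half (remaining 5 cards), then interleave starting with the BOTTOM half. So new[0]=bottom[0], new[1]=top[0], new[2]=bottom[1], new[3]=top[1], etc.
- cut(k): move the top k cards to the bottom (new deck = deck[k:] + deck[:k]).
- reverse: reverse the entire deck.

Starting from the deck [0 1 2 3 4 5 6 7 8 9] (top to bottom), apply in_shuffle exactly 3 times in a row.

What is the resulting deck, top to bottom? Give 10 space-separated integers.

Answer: 6 2 9 5 1 8 4 0 7 3

Derivation:
After op 1 (in_shuffle): [5 0 6 1 7 2 8 3 9 4]
After op 2 (in_shuffle): [2 5 8 0 3 6 9 1 4 7]
After op 3 (in_shuffle): [6 2 9 5 1 8 4 0 7 3]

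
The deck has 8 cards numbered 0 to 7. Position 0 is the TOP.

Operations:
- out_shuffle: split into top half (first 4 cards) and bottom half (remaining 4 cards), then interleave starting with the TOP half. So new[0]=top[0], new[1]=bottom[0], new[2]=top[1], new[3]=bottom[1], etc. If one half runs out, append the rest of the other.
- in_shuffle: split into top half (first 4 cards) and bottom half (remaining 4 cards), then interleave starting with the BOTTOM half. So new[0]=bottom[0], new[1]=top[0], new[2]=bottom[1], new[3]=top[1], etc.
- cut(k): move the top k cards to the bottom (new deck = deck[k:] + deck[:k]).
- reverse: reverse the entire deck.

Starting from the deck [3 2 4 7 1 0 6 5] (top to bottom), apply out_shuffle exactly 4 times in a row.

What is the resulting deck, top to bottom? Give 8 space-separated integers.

After op 1 (out_shuffle): [3 1 2 0 4 6 7 5]
After op 2 (out_shuffle): [3 4 1 6 2 7 0 5]
After op 3 (out_shuffle): [3 2 4 7 1 0 6 5]
After op 4 (out_shuffle): [3 1 2 0 4 6 7 5]

Answer: 3 1 2 0 4 6 7 5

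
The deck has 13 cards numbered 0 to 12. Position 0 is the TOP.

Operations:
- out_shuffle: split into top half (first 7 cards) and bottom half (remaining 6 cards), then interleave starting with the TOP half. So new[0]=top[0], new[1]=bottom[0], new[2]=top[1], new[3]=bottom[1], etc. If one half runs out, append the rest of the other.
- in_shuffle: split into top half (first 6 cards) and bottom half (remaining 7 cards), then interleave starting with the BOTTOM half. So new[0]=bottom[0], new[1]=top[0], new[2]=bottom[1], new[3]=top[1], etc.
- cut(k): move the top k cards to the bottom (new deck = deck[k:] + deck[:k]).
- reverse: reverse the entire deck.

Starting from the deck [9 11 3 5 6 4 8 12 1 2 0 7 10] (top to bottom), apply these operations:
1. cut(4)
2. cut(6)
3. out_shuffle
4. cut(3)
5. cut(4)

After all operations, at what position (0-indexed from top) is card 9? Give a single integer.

After op 1 (cut(4)): [6 4 8 12 1 2 0 7 10 9 11 3 5]
After op 2 (cut(6)): [0 7 10 9 11 3 5 6 4 8 12 1 2]
After op 3 (out_shuffle): [0 6 7 4 10 8 9 12 11 1 3 2 5]
After op 4 (cut(3)): [4 10 8 9 12 11 1 3 2 5 0 6 7]
After op 5 (cut(4)): [12 11 1 3 2 5 0 6 7 4 10 8 9]
Card 9 is at position 12.

Answer: 12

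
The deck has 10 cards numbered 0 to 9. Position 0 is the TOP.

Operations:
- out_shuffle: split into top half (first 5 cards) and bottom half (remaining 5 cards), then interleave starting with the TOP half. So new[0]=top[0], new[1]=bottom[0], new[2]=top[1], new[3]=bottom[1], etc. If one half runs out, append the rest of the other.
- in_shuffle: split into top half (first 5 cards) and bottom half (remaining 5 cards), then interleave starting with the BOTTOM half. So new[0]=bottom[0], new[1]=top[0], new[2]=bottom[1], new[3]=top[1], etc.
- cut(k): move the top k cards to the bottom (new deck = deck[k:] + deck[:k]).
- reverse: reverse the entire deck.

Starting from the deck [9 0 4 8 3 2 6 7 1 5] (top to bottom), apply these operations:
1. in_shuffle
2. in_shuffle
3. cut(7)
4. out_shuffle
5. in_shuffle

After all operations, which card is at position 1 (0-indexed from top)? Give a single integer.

Answer: 0

Derivation:
After op 1 (in_shuffle): [2 9 6 0 7 4 1 8 5 3]
After op 2 (in_shuffle): [4 2 1 9 8 6 5 0 3 7]
After op 3 (cut(7)): [0 3 7 4 2 1 9 8 6 5]
After op 4 (out_shuffle): [0 1 3 9 7 8 4 6 2 5]
After op 5 (in_shuffle): [8 0 4 1 6 3 2 9 5 7]
Position 1: card 0.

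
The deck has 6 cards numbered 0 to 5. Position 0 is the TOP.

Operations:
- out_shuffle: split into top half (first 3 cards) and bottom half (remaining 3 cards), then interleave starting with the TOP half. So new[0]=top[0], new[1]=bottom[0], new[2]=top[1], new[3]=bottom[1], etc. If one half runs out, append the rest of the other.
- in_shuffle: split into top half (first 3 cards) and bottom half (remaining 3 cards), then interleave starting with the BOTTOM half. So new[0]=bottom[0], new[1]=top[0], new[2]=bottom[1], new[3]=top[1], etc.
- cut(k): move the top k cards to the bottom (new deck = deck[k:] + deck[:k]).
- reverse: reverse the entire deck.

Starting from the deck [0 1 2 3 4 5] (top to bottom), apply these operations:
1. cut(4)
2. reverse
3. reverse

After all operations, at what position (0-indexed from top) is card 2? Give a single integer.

After op 1 (cut(4)): [4 5 0 1 2 3]
After op 2 (reverse): [3 2 1 0 5 4]
After op 3 (reverse): [4 5 0 1 2 3]
Card 2 is at position 4.

Answer: 4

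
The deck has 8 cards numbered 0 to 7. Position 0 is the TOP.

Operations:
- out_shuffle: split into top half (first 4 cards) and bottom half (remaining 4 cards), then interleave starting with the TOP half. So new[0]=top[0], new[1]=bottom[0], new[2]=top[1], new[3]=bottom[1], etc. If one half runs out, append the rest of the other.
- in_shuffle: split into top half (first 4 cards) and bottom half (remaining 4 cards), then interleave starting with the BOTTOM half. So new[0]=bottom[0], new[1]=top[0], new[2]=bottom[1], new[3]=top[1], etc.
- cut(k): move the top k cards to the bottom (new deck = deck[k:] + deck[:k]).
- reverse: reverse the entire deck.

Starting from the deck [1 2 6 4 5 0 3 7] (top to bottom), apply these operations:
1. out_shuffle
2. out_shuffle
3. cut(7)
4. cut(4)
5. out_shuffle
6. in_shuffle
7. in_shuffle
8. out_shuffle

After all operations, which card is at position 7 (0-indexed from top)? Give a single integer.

Answer: 7

Derivation:
After op 1 (out_shuffle): [1 5 2 0 6 3 4 7]
After op 2 (out_shuffle): [1 6 5 3 2 4 0 7]
After op 3 (cut(7)): [7 1 6 5 3 2 4 0]
After op 4 (cut(4)): [3 2 4 0 7 1 6 5]
After op 5 (out_shuffle): [3 7 2 1 4 6 0 5]
After op 6 (in_shuffle): [4 3 6 7 0 2 5 1]
After op 7 (in_shuffle): [0 4 2 3 5 6 1 7]
After op 8 (out_shuffle): [0 5 4 6 2 1 3 7]
Position 7: card 7.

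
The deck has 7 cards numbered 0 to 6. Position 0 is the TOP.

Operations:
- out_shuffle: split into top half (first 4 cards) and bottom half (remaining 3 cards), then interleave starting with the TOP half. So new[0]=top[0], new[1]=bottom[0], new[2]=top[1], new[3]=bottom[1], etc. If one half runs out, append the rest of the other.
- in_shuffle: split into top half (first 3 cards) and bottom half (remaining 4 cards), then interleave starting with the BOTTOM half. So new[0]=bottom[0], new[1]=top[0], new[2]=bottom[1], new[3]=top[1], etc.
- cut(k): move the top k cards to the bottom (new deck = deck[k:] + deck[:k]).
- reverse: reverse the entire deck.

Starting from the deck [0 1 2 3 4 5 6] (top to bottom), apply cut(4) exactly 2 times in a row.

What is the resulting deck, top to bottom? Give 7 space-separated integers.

After op 1 (cut(4)): [4 5 6 0 1 2 3]
After op 2 (cut(4)): [1 2 3 4 5 6 0]

Answer: 1 2 3 4 5 6 0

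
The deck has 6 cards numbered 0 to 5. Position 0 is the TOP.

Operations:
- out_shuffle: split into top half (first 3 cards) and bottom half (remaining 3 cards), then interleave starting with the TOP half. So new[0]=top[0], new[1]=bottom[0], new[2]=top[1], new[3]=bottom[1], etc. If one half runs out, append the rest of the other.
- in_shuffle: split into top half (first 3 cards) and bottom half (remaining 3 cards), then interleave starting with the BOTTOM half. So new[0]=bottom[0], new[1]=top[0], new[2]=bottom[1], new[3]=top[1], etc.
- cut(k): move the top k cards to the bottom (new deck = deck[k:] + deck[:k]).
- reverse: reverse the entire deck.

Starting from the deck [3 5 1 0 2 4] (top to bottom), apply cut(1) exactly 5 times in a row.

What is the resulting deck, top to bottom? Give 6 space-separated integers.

After op 1 (cut(1)): [5 1 0 2 4 3]
After op 2 (cut(1)): [1 0 2 4 3 5]
After op 3 (cut(1)): [0 2 4 3 5 1]
After op 4 (cut(1)): [2 4 3 5 1 0]
After op 5 (cut(1)): [4 3 5 1 0 2]

Answer: 4 3 5 1 0 2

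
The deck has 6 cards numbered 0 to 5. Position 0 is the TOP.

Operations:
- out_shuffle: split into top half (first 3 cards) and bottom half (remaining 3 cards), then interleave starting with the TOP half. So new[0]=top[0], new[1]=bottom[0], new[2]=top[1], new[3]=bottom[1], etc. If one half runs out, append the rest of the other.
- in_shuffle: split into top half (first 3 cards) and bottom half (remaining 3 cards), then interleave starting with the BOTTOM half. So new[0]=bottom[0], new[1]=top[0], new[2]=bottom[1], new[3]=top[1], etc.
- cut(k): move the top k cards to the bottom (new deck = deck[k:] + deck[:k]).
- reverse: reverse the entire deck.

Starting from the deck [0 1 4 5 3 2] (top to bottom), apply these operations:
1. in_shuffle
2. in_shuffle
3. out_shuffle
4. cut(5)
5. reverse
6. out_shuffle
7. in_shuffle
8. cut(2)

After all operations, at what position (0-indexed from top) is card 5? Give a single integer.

Answer: 0

Derivation:
After op 1 (in_shuffle): [5 0 3 1 2 4]
After op 2 (in_shuffle): [1 5 2 0 4 3]
After op 3 (out_shuffle): [1 0 5 4 2 3]
After op 4 (cut(5)): [3 1 0 5 4 2]
After op 5 (reverse): [2 4 5 0 1 3]
After op 6 (out_shuffle): [2 0 4 1 5 3]
After op 7 (in_shuffle): [1 2 5 0 3 4]
After op 8 (cut(2)): [5 0 3 4 1 2]
Card 5 is at position 0.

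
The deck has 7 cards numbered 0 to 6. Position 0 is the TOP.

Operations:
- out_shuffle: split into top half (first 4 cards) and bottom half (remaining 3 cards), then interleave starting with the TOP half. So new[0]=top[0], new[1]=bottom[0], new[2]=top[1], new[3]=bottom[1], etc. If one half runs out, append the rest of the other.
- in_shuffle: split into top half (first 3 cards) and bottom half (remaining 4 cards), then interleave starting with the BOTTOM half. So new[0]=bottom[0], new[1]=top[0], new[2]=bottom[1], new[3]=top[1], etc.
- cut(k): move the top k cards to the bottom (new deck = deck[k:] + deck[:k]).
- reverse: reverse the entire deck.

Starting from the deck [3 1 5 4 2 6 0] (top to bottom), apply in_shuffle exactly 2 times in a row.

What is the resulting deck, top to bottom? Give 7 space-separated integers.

Answer: 1 4 6 3 5 2 0

Derivation:
After op 1 (in_shuffle): [4 3 2 1 6 5 0]
After op 2 (in_shuffle): [1 4 6 3 5 2 0]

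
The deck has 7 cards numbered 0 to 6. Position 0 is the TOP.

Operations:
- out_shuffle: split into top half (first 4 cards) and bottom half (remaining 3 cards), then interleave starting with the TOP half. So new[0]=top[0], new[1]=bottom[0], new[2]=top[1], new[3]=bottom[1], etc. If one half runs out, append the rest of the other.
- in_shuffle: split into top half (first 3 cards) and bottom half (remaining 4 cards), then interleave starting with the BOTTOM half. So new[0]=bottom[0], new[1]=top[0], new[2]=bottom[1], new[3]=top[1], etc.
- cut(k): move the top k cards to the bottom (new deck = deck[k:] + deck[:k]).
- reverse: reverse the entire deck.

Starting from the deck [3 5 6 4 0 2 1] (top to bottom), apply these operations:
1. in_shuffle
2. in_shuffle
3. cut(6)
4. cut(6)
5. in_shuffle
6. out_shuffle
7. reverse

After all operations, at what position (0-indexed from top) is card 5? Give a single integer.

Answer: 3

Derivation:
After op 1 (in_shuffle): [4 3 0 5 2 6 1]
After op 2 (in_shuffle): [5 4 2 3 6 0 1]
After op 3 (cut(6)): [1 5 4 2 3 6 0]
After op 4 (cut(6)): [0 1 5 4 2 3 6]
After op 5 (in_shuffle): [4 0 2 1 3 5 6]
After op 6 (out_shuffle): [4 3 0 5 2 6 1]
After op 7 (reverse): [1 6 2 5 0 3 4]
Card 5 is at position 3.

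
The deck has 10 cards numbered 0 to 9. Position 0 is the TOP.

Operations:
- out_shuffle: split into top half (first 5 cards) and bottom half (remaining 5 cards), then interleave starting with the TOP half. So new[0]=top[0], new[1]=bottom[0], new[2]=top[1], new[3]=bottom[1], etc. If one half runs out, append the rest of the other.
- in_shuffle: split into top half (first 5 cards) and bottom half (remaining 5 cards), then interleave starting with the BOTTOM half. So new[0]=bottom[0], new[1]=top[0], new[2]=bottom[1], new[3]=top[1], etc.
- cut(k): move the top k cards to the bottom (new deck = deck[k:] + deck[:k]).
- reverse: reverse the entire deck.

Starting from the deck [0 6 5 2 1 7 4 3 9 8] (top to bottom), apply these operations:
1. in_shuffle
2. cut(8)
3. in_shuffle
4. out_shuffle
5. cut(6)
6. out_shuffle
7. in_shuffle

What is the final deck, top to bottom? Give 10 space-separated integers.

Answer: 9 1 4 7 3 2 6 8 0 5

Derivation:
After op 1 (in_shuffle): [7 0 4 6 3 5 9 2 8 1]
After op 2 (cut(8)): [8 1 7 0 4 6 3 5 9 2]
After op 3 (in_shuffle): [6 8 3 1 5 7 9 0 2 4]
After op 4 (out_shuffle): [6 7 8 9 3 0 1 2 5 4]
After op 5 (cut(6)): [1 2 5 4 6 7 8 9 3 0]
After op 6 (out_shuffle): [1 7 2 8 5 9 4 3 6 0]
After op 7 (in_shuffle): [9 1 4 7 3 2 6 8 0 5]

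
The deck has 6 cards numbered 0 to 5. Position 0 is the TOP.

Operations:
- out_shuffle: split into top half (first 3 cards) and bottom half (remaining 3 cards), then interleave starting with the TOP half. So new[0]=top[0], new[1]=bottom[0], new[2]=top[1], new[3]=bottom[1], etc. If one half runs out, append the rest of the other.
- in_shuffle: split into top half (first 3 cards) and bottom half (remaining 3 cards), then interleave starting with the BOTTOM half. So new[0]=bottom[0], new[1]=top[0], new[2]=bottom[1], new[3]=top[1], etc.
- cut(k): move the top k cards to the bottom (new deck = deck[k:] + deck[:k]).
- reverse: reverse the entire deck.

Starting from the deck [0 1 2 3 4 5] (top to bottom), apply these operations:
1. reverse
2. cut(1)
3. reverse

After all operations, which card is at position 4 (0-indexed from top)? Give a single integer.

Answer: 3

Derivation:
After op 1 (reverse): [5 4 3 2 1 0]
After op 2 (cut(1)): [4 3 2 1 0 5]
After op 3 (reverse): [5 0 1 2 3 4]
Position 4: card 3.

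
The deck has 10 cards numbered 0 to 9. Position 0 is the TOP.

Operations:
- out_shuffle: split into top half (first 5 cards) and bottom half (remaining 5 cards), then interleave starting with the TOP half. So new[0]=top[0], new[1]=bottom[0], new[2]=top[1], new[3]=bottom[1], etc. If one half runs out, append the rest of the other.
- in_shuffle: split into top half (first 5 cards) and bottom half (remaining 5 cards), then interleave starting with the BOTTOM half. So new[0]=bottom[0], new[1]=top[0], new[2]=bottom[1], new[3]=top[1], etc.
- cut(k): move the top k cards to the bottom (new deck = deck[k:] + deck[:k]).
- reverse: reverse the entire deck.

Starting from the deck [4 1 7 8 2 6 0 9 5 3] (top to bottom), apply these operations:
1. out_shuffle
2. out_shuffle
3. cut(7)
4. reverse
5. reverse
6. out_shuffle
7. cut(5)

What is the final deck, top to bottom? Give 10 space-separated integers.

After op 1 (out_shuffle): [4 6 1 0 7 9 8 5 2 3]
After op 2 (out_shuffle): [4 9 6 8 1 5 0 2 7 3]
After op 3 (cut(7)): [2 7 3 4 9 6 8 1 5 0]
After op 4 (reverse): [0 5 1 8 6 9 4 3 7 2]
After op 5 (reverse): [2 7 3 4 9 6 8 1 5 0]
After op 6 (out_shuffle): [2 6 7 8 3 1 4 5 9 0]
After op 7 (cut(5)): [1 4 5 9 0 2 6 7 8 3]

Answer: 1 4 5 9 0 2 6 7 8 3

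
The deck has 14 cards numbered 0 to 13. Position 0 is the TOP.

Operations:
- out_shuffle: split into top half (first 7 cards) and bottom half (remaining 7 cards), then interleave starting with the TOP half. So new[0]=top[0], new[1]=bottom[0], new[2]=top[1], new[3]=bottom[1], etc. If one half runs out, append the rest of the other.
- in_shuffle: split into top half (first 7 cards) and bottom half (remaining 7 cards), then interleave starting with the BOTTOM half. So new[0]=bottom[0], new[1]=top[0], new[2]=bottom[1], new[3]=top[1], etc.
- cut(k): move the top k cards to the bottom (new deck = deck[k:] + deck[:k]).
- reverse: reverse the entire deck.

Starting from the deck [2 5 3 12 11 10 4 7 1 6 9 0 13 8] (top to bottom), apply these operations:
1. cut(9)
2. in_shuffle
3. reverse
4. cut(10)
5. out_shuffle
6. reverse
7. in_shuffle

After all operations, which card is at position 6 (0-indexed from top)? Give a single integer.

Answer: 8

Derivation:
After op 1 (cut(9)): [6 9 0 13 8 2 5 3 12 11 10 4 7 1]
After op 2 (in_shuffle): [3 6 12 9 11 0 10 13 4 8 7 2 1 5]
After op 3 (reverse): [5 1 2 7 8 4 13 10 0 11 9 12 6 3]
After op 4 (cut(10)): [9 12 6 3 5 1 2 7 8 4 13 10 0 11]
After op 5 (out_shuffle): [9 7 12 8 6 4 3 13 5 10 1 0 2 11]
After op 6 (reverse): [11 2 0 1 10 5 13 3 4 6 8 12 7 9]
After op 7 (in_shuffle): [3 11 4 2 6 0 8 1 12 10 7 5 9 13]
Position 6: card 8.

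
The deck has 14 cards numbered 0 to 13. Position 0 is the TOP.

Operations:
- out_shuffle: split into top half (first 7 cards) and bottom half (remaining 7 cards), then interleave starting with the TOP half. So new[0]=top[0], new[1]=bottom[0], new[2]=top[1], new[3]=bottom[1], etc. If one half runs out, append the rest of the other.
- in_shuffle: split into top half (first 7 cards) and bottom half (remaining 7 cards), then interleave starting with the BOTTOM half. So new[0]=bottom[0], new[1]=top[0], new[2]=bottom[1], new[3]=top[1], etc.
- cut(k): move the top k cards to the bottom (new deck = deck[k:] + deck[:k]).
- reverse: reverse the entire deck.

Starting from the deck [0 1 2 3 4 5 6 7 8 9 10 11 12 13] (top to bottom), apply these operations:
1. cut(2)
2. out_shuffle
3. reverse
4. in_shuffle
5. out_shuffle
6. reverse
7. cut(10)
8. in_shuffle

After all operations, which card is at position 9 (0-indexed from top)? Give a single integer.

After op 1 (cut(2)): [2 3 4 5 6 7 8 9 10 11 12 13 0 1]
After op 2 (out_shuffle): [2 9 3 10 4 11 5 12 6 13 7 0 8 1]
After op 3 (reverse): [1 8 0 7 13 6 12 5 11 4 10 3 9 2]
After op 4 (in_shuffle): [5 1 11 8 4 0 10 7 3 13 9 6 2 12]
After op 5 (out_shuffle): [5 7 1 3 11 13 8 9 4 6 0 2 10 12]
After op 6 (reverse): [12 10 2 0 6 4 9 8 13 11 3 1 7 5]
After op 7 (cut(10)): [3 1 7 5 12 10 2 0 6 4 9 8 13 11]
After op 8 (in_shuffle): [0 3 6 1 4 7 9 5 8 12 13 10 11 2]
Position 9: card 12.

Answer: 12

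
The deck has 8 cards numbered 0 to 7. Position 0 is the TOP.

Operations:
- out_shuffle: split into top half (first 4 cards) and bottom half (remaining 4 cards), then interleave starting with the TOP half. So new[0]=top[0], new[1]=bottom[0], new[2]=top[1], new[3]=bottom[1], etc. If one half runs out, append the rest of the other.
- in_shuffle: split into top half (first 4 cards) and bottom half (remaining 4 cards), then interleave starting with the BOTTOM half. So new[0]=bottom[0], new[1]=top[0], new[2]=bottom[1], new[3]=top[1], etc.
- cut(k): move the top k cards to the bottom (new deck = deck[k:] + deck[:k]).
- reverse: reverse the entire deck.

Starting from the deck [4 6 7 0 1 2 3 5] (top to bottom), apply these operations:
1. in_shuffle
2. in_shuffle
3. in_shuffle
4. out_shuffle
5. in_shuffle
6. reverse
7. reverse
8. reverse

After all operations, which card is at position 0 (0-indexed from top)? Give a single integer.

After op 1 (in_shuffle): [1 4 2 6 3 7 5 0]
After op 2 (in_shuffle): [3 1 7 4 5 2 0 6]
After op 3 (in_shuffle): [5 3 2 1 0 7 6 4]
After op 4 (out_shuffle): [5 0 3 7 2 6 1 4]
After op 5 (in_shuffle): [2 5 6 0 1 3 4 7]
After op 6 (reverse): [7 4 3 1 0 6 5 2]
After op 7 (reverse): [2 5 6 0 1 3 4 7]
After op 8 (reverse): [7 4 3 1 0 6 5 2]
Position 0: card 7.

Answer: 7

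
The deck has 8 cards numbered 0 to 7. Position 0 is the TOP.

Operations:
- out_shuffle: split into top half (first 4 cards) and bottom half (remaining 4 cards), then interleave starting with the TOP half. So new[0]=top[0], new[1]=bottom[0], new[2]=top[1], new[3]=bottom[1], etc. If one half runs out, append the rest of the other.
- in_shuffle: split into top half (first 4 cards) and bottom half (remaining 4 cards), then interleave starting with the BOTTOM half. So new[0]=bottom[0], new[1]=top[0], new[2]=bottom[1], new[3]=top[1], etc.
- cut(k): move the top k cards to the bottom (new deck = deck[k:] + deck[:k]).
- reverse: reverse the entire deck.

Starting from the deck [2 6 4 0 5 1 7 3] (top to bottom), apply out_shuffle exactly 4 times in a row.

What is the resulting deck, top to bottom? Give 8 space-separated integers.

After op 1 (out_shuffle): [2 5 6 1 4 7 0 3]
After op 2 (out_shuffle): [2 4 5 7 6 0 1 3]
After op 3 (out_shuffle): [2 6 4 0 5 1 7 3]
After op 4 (out_shuffle): [2 5 6 1 4 7 0 3]

Answer: 2 5 6 1 4 7 0 3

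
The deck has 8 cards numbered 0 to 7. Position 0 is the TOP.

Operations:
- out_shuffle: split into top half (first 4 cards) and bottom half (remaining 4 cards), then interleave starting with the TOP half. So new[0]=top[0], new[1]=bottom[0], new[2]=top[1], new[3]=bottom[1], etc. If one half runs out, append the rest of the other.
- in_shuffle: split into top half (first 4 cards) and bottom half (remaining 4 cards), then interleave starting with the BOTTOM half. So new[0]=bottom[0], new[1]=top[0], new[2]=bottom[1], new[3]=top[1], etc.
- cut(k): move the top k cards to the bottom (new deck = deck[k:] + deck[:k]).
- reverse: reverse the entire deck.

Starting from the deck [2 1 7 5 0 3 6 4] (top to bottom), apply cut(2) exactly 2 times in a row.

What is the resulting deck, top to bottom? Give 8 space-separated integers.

Answer: 0 3 6 4 2 1 7 5

Derivation:
After op 1 (cut(2)): [7 5 0 3 6 4 2 1]
After op 2 (cut(2)): [0 3 6 4 2 1 7 5]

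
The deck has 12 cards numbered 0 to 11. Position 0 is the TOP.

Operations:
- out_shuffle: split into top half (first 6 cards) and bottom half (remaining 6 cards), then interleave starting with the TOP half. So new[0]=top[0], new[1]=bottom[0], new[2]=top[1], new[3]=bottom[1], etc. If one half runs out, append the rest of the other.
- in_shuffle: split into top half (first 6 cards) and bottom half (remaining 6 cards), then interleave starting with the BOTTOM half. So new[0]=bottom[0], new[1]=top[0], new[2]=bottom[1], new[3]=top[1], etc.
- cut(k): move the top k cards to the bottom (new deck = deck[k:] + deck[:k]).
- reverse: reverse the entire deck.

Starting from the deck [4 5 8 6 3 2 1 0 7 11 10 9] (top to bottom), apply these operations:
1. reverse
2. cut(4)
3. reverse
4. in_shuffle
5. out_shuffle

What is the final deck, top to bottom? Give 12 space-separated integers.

Answer: 8 2 7 9 6 1 11 4 3 0 10 5

Derivation:
After op 1 (reverse): [9 10 11 7 0 1 2 3 6 8 5 4]
After op 2 (cut(4)): [0 1 2 3 6 8 5 4 9 10 11 7]
After op 3 (reverse): [7 11 10 9 4 5 8 6 3 2 1 0]
After op 4 (in_shuffle): [8 7 6 11 3 10 2 9 1 4 0 5]
After op 5 (out_shuffle): [8 2 7 9 6 1 11 4 3 0 10 5]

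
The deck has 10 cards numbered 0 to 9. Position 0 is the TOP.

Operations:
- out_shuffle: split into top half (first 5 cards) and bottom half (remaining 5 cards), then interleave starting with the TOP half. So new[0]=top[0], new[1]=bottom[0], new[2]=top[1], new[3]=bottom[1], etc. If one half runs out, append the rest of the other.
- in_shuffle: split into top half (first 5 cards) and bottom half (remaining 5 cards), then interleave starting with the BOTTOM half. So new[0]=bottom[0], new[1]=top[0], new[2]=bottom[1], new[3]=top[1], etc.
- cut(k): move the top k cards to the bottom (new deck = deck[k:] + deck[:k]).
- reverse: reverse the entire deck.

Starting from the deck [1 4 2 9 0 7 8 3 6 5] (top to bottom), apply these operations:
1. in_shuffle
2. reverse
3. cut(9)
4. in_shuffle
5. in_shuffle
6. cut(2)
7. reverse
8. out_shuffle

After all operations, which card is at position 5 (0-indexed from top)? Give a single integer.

Answer: 9

Derivation:
After op 1 (in_shuffle): [7 1 8 4 3 2 6 9 5 0]
After op 2 (reverse): [0 5 9 6 2 3 4 8 1 7]
After op 3 (cut(9)): [7 0 5 9 6 2 3 4 8 1]
After op 4 (in_shuffle): [2 7 3 0 4 5 8 9 1 6]
After op 5 (in_shuffle): [5 2 8 7 9 3 1 0 6 4]
After op 6 (cut(2)): [8 7 9 3 1 0 6 4 5 2]
After op 7 (reverse): [2 5 4 6 0 1 3 9 7 8]
After op 8 (out_shuffle): [2 1 5 3 4 9 6 7 0 8]
Position 5: card 9.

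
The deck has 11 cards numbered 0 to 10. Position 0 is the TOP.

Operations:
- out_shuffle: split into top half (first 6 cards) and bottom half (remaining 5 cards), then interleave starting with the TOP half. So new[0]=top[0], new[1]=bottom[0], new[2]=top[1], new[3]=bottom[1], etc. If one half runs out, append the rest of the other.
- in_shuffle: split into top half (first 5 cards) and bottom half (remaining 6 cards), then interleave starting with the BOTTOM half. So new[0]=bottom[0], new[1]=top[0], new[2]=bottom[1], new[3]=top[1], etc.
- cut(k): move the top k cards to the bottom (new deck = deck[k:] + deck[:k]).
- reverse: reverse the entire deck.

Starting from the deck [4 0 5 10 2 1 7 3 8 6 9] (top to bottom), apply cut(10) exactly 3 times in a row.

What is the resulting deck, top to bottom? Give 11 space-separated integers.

Answer: 8 6 9 4 0 5 10 2 1 7 3

Derivation:
After op 1 (cut(10)): [9 4 0 5 10 2 1 7 3 8 6]
After op 2 (cut(10)): [6 9 4 0 5 10 2 1 7 3 8]
After op 3 (cut(10)): [8 6 9 4 0 5 10 2 1 7 3]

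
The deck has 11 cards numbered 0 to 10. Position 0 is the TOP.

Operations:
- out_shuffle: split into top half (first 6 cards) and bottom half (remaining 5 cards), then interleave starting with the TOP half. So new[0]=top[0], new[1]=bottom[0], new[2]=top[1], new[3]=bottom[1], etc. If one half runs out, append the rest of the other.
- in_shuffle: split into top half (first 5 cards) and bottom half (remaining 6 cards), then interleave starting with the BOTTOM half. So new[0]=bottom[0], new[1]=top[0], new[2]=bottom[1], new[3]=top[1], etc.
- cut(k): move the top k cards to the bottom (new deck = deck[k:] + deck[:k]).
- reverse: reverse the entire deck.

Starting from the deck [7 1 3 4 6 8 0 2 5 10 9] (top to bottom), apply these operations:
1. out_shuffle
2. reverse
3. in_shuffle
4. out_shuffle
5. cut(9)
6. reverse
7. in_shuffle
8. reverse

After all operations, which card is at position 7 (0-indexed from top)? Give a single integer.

Answer: 4

Derivation:
After op 1 (out_shuffle): [7 0 1 2 3 5 4 10 6 9 8]
After op 2 (reverse): [8 9 6 10 4 5 3 2 1 0 7]
After op 3 (in_shuffle): [5 8 3 9 2 6 1 10 0 4 7]
After op 4 (out_shuffle): [5 1 8 10 3 0 9 4 2 7 6]
After op 5 (cut(9)): [7 6 5 1 8 10 3 0 9 4 2]
After op 6 (reverse): [2 4 9 0 3 10 8 1 5 6 7]
After op 7 (in_shuffle): [10 2 8 4 1 9 5 0 6 3 7]
After op 8 (reverse): [7 3 6 0 5 9 1 4 8 2 10]
Position 7: card 4.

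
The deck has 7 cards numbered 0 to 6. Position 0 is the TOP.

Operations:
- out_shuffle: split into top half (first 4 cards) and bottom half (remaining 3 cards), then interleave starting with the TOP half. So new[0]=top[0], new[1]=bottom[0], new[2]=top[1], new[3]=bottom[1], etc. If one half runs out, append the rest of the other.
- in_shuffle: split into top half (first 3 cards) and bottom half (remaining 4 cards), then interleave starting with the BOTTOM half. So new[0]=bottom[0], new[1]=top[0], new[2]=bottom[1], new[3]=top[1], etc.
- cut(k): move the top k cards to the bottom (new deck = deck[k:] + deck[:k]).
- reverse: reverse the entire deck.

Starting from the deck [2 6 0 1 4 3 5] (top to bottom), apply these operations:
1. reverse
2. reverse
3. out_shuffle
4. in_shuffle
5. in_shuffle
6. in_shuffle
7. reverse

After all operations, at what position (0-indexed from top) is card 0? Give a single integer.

After op 1 (reverse): [5 3 4 1 0 6 2]
After op 2 (reverse): [2 6 0 1 4 3 5]
After op 3 (out_shuffle): [2 4 6 3 0 5 1]
After op 4 (in_shuffle): [3 2 0 4 5 6 1]
After op 5 (in_shuffle): [4 3 5 2 6 0 1]
After op 6 (in_shuffle): [2 4 6 3 0 5 1]
After op 7 (reverse): [1 5 0 3 6 4 2]
Card 0 is at position 2.

Answer: 2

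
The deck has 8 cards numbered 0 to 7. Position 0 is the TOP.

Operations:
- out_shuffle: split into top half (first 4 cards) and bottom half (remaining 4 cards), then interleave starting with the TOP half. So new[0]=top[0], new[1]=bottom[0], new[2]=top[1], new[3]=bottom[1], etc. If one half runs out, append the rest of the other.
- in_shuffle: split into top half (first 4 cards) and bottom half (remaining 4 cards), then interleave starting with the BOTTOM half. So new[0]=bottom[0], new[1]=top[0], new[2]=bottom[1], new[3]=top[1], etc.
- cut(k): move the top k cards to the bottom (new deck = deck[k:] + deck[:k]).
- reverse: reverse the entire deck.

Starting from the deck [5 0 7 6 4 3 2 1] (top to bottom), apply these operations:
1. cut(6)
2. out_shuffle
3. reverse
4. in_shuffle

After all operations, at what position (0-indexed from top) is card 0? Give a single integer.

Answer: 3

Derivation:
After op 1 (cut(6)): [2 1 5 0 7 6 4 3]
After op 2 (out_shuffle): [2 7 1 6 5 4 0 3]
After op 3 (reverse): [3 0 4 5 6 1 7 2]
After op 4 (in_shuffle): [6 3 1 0 7 4 2 5]
Card 0 is at position 3.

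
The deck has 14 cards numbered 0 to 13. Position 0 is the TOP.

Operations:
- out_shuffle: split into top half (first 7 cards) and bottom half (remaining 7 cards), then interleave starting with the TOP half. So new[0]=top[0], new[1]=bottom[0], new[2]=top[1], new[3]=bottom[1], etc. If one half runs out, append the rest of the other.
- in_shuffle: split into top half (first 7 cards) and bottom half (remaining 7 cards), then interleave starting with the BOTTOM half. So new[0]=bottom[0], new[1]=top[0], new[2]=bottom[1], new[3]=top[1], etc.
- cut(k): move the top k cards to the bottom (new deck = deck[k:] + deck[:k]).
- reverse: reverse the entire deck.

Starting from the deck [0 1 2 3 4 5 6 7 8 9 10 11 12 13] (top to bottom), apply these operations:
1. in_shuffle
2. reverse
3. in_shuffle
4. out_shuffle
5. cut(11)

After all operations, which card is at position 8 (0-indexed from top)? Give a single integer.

After op 1 (in_shuffle): [7 0 8 1 9 2 10 3 11 4 12 5 13 6]
After op 2 (reverse): [6 13 5 12 4 11 3 10 2 9 1 8 0 7]
After op 3 (in_shuffle): [10 6 2 13 9 5 1 12 8 4 0 11 7 3]
After op 4 (out_shuffle): [10 12 6 8 2 4 13 0 9 11 5 7 1 3]
After op 5 (cut(11)): [7 1 3 10 12 6 8 2 4 13 0 9 11 5]
Position 8: card 4.

Answer: 4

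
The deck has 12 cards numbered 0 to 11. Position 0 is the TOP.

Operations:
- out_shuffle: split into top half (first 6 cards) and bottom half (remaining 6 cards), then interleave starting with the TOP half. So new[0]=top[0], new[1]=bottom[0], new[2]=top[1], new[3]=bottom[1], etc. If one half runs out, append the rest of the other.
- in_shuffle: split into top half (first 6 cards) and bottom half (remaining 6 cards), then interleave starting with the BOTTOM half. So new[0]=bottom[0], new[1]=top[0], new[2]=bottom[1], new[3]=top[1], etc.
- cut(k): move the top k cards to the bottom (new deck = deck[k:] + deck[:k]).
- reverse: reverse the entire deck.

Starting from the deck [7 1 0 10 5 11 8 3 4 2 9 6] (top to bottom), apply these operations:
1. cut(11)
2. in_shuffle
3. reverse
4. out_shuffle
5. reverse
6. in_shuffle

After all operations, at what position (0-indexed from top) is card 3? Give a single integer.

After op 1 (cut(11)): [6 7 1 0 10 5 11 8 3 4 2 9]
After op 2 (in_shuffle): [11 6 8 7 3 1 4 0 2 10 9 5]
After op 3 (reverse): [5 9 10 2 0 4 1 3 7 8 6 11]
After op 4 (out_shuffle): [5 1 9 3 10 7 2 8 0 6 4 11]
After op 5 (reverse): [11 4 6 0 8 2 7 10 3 9 1 5]
After op 6 (in_shuffle): [7 11 10 4 3 6 9 0 1 8 5 2]
Card 3 is at position 4.

Answer: 4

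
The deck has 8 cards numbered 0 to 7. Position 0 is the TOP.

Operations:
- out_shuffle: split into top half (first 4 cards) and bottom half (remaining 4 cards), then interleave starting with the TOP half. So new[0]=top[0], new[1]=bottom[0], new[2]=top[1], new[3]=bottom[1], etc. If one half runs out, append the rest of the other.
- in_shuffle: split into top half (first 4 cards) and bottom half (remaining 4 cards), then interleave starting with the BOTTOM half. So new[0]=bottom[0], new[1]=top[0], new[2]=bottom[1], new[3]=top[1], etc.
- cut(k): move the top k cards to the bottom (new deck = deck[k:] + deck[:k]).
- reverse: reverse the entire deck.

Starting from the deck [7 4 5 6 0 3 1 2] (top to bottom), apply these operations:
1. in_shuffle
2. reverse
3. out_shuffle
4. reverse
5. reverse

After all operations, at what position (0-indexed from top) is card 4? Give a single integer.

Answer: 1

Derivation:
After op 1 (in_shuffle): [0 7 3 4 1 5 2 6]
After op 2 (reverse): [6 2 5 1 4 3 7 0]
After op 3 (out_shuffle): [6 4 2 3 5 7 1 0]
After op 4 (reverse): [0 1 7 5 3 2 4 6]
After op 5 (reverse): [6 4 2 3 5 7 1 0]
Card 4 is at position 1.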